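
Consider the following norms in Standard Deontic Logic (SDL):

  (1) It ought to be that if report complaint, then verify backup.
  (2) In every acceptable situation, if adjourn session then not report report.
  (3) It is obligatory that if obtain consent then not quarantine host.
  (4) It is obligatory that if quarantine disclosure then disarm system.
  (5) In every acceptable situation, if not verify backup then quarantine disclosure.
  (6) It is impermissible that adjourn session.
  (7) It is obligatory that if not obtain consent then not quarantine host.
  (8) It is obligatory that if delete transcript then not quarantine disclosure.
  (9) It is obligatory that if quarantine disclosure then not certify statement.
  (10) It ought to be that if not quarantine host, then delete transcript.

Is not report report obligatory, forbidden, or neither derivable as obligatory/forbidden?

Premise 2 is O(adjourn_session → ¬report_report), but O(adjourn_session) is not derivable from the premises, so it does not yield O(¬report_report).
No premise or chain of K-axiom applications forces O(¬report_report), and none forces O(report_report). So ¬report_report is neither obligatory nor forbidden under these norms.

Neither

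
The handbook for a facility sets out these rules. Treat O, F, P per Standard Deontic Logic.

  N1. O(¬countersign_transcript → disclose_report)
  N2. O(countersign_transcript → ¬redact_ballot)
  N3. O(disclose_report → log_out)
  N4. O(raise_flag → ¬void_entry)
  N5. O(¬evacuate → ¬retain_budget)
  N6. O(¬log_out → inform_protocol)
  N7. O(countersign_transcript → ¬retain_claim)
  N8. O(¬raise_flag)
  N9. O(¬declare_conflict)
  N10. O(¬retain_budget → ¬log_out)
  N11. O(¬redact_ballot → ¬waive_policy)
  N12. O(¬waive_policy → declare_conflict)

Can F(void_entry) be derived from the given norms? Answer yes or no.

No

Premise 4 is O(raise_flag → ¬void_entry), but O(raise_flag) is not derivable from the premises, so it does not yield O(¬void_entry).
No other premise forces O(¬void_entry). An ideal world satisfying every premise can still have void_entry true, so F(void_entry) is not derivable.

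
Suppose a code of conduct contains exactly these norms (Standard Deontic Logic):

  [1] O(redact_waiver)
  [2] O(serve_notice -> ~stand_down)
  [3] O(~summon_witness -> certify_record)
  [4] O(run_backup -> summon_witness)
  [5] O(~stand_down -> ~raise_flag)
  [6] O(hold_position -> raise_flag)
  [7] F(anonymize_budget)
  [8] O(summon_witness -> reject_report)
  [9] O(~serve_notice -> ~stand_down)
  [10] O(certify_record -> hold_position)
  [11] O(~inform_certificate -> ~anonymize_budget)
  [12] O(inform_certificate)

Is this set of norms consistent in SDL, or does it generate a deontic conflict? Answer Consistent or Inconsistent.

Consistent

Premise 11 is O(~inform_certificate -> ~anonymize_budget); even if O(~anonymize_budget) held, inferring O(~inform_certificate) would be affirming the consequent — invalid.
So O(~inform_certificate) is not derivable, and the apparent clash with O(inform_certificate) does not arise.
A world satisfying every obligation exists (e.g. anonymize_budget=false, certify_record=false, hold_position=false, inform_certificate=true, raise_flag=false, redact_waiver=true, reject_report=true, run_backup=false, serve_notice=false, stand_down=false, summon_witness=true); no atom is both obligatory and forbidden, so the set is consistent.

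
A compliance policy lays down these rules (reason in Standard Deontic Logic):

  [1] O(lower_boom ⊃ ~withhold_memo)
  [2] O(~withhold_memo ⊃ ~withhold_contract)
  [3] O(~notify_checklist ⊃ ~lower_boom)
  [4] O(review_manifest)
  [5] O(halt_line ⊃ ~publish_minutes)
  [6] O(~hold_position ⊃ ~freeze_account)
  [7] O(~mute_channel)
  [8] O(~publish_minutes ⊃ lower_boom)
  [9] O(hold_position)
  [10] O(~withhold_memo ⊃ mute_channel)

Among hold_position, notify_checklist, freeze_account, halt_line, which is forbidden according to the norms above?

From premise 7 we have O(~mute_channel).
The contrapositive of premise 10 (O(~withhold_memo ⊃ mute_channel)) is O(~mute_channel ⊃ withhold_memo), and O(~mute_channel) is already established, so O(withhold_memo).
The contrapositive of premise 1 (O(lower_boom ⊃ ~withhold_memo)) is O(withhold_memo ⊃ ~lower_boom), and O(withhold_memo) is already established, so O(~lower_boom).
The contrapositive of premise 8 (O(~publish_minutes ⊃ lower_boom)) is O(~lower_boom ⊃ publish_minutes), and O(~lower_boom) is already established, so O(publish_minutes).
Premise 5, O(halt_line ⊃ ~publish_minutes), contraposes to O(publish_minutes ⊃ ~halt_line); with O(publish_minutes) we get O(~halt_line).
So O(~halt_line) holds, i.e. halt_line is forbidden. None of the other listed options is forbidden under the premises.

halt_line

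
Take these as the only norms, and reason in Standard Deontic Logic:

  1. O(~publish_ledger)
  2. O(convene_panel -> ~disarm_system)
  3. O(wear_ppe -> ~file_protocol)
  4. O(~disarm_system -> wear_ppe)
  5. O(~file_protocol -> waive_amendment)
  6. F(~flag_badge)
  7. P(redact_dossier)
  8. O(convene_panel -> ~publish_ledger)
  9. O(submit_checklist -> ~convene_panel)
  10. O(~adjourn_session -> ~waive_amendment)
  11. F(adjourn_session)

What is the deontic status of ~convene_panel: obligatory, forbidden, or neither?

Premise 11 is F(adjourn_session), i.e. O(~adjourn_session).
Premise 10 is O(~adjourn_session -> ~waive_amendment); since O(~adjourn_session), deontic closure gives O(~waive_amendment).
The contrapositive of premise 5 (O(~file_protocol -> waive_amendment)) is O(~waive_amendment -> file_protocol), and O(~waive_amendment) is already established, so O(file_protocol).
Premise 3, O(wear_ppe -> ~file_protocol), contraposes to O(file_protocol -> ~wear_ppe); with O(file_protocol) we get O(~wear_ppe).
The contrapositive of premise 4 (O(~disarm_system -> wear_ppe)) is O(~wear_ppe -> disarm_system), and O(~wear_ppe) is already established, so O(disarm_system).
Premise 2, O(convene_panel -> ~disarm_system), contraposes to O(disarm_system -> ~convene_panel); with O(disarm_system) we get O(~convene_panel).
Premises 1, 6, 7, 8, 9 do not contribute to this derivation.
Hence ~convene_panel is obligatory.

Obligatory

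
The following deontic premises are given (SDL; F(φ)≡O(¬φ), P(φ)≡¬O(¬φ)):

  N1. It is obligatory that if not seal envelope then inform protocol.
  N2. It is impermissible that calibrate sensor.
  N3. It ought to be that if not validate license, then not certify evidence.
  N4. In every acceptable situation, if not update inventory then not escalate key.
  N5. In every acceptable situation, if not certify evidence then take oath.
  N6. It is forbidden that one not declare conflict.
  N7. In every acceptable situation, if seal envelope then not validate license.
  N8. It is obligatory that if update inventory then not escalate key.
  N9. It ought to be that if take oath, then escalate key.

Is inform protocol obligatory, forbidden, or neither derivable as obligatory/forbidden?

By case analysis on ¬update_inventory: premise 4 gives O(¬update_inventory → ¬escalate_key) and premise 8 gives O(update_inventory → ¬escalate_key), so O(¬escalate_key) either way.
The contrapositive of premise 9 (O(take_oath → escalate_key)) is O(¬escalate_key → ¬take_oath), and O(¬escalate_key) is already established, so O(¬take_oath).
Premise 5, O(¬certify_evidence → take_oath), contraposes to O(¬take_oath → certify_evidence); with O(¬take_oath) we get O(certify_evidence).
Premise 3, O(¬validate_license → ¬certify_evidence), contraposes to O(certify_evidence → validate_license); with O(certify_evidence) we get O(validate_license).
Premise 7, O(seal_envelope → ¬validate_license), contraposes to O(validate_license → ¬seal_envelope); with O(validate_license) we get O(¬seal_envelope).
Applying K to premise 1 (O(¬seal_envelope → inform_protocol)) and O(¬seal_envelope) yields O(inform_protocol).
Premises 2, 6 do not contribute to this derivation.
Hence inform_protocol is obligatory.

Obligatory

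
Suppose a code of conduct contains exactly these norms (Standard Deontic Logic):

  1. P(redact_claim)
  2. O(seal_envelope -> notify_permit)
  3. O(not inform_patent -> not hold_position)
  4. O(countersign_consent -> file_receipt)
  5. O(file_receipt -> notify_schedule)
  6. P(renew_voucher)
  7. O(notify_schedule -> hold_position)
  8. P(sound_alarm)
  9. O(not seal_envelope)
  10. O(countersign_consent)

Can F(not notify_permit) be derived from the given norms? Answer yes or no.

Premise 2 is O(seal_envelope -> notify_permit), but O(seal_envelope) is not derivable from the premises, so it does not yield O(notify_permit).
No other premise forces O(notify_permit). An ideal world satisfying every premise can still have not notify_permit true, so F(not notify_permit) is not derivable.

No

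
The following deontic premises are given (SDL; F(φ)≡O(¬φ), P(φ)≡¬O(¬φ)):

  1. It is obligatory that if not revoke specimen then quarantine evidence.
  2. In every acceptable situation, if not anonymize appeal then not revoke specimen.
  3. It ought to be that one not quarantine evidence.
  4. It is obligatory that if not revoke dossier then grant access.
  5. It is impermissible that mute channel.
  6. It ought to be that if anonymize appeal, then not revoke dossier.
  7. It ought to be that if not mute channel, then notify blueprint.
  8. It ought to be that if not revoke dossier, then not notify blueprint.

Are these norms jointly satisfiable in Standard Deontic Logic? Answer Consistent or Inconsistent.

Inconsistent

Premise 5 is F(mute_channel), i.e. O(¬mute_channel).
With premise 7, O(¬mute_channel → notify_blueprint), the K-axiom yields O(notify_blueprint).
Premise 8 is O(¬revoke_dossier → ¬notify_blueprint); contrapositively O(notify_blueprint → revoke_dossier). Since O(notify_blueprint) holds, K gives O(revoke_dossier).
Premise 6, O(anonymize_appeal → ¬revoke_dossier), contraposes to O(revoke_dossier → ¬anonymize_appeal); with O(revoke_dossier) we get O(¬anonymize_appeal).
Applying K to premise 2 (O(¬anonymize_appeal → ¬revoke_specimen)) and O(¬anonymize_appeal) yields O(¬revoke_specimen).
Applying K to premise 1 (O(¬revoke_specimen → quarantine_evidence)) and O(¬revoke_specimen) yields O(quarantine_evidence).
Yet premise 3 states O(¬quarantine_evidence).
We now have both O(quarantine_evidence) and O(¬quarantine_evidence) — quarantine_evidence is simultaneously obligatory and forbidden, violating the D-axiom.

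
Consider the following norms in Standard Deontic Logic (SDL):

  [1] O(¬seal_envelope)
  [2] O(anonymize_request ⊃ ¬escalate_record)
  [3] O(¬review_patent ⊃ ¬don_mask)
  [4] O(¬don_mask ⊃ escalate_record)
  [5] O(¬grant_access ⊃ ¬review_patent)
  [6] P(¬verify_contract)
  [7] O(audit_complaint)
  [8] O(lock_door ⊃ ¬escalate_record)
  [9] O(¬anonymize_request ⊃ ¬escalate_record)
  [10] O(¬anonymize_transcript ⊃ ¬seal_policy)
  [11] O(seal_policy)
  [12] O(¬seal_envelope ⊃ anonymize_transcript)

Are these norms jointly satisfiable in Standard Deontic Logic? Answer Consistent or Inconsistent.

Premise 10 is O(¬anonymize_transcript ⊃ ¬seal_policy), but O(¬anonymize_transcript) is not derivable from the premises, so it does not yield O(¬seal_policy).
So O(¬seal_policy) is not derivable, and the apparent clash with O(seal_policy) does not arise.
A world satisfying every obligation exists (e.g. anonymize_request=false, anonymize_transcript=true, audit_complaint=true, don_mask=true, escalate_record=false, grant_access=true, lock_door=false, review_patent=true, seal_envelope=false, seal_policy=true, verify_contract=false); no atom is both obligatory and forbidden, so the set is consistent.

Consistent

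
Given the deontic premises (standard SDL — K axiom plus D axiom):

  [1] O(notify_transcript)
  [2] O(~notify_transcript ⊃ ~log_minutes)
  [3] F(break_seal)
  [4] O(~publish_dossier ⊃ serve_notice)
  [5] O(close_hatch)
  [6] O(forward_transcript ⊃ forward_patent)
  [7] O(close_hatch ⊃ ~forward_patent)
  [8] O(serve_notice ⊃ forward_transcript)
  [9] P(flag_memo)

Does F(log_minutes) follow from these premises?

Premise 2 is O(~notify_transcript ⊃ ~log_minutes), but O(~notify_transcript) is not derivable from the premises, so it does not yield O(~log_minutes).
No other premise forces O(~log_minutes). An ideal world satisfying every premise can still have log_minutes true, so F(log_minutes) is not derivable.

No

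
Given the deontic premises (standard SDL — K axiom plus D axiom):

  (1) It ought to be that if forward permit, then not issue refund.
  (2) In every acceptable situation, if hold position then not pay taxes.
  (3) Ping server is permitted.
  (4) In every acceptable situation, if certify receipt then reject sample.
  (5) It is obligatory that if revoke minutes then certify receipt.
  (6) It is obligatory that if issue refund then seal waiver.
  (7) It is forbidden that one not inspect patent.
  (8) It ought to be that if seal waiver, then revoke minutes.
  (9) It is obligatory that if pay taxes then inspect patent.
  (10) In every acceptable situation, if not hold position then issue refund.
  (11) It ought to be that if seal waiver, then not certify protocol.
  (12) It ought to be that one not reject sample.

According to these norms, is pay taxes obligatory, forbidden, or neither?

Premise 12 states O(¬reject_sample) outright.
The contrapositive of premise 4 (O(certify_receipt → reject_sample)) is O(¬reject_sample → ¬certify_receipt), and O(¬reject_sample) is already established, so O(¬certify_receipt).
Premise 5 is O(revoke_minutes → certify_receipt); contrapositively O(¬certify_receipt → ¬revoke_minutes). Since O(¬certify_receipt) holds, K gives O(¬revoke_minutes).
Premise 8 is O(seal_waiver → revoke_minutes); contrapositively O(¬revoke_minutes → ¬seal_waiver). Since O(¬revoke_minutes) holds, K gives O(¬seal_waiver).
Premise 6 is O(issue_refund → seal_waiver); contrapositively O(¬seal_waiver → ¬issue_refund). Since O(¬seal_waiver) holds, K gives O(¬issue_refund).
Premise 10, O(¬hold_position → issue_refund), contraposes to O(¬issue_refund → hold_position); with O(¬issue_refund) we get O(hold_position).
Premise 2 is O(hold_position → ¬pay_taxes); since O(hold_position), deontic closure gives O(¬pay_taxes).
Premises 1, 3, 7, 9, 11 do not contribute to this derivation.
Thus O(¬pay_taxes), which is F(pay_taxes): pay_taxes is forbidden.

Forbidden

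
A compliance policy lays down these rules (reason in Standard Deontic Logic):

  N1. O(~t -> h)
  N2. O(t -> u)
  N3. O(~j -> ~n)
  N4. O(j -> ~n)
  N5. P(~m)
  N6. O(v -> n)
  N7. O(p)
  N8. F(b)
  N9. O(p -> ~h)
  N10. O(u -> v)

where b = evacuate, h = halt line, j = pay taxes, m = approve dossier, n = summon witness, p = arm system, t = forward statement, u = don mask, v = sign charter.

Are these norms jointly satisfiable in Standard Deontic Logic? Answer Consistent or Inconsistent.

Inconsistent

Premises 3 and 4 cover both cases: O(~j -> ~n) and O(j -> ~n). Since ~j ∨ j is a tautology, O(~n) follows.
Premise 6 is O(v -> n); contrapositively O(~n -> ~v). Since O(~n) holds, K gives O(~v).
Premise 10 is O(u -> v); contrapositively O(~v -> ~u). Since O(~v) holds, K gives O(~u).
Premise 2, O(t -> u), contraposes to O(~u -> ~t); with O(~u) we get O(~t).
Applying K to premise 1 (O(~t -> h)) and O(~t) yields O(h).
Premise 9 is O(p -> ~h); contrapositively O(h -> ~p). Since O(h) holds, K gives O(~p).
Yet premise 7 states O(p).
We now have both O(~p) and O(p) — p is simultaneously obligatory and forbidden, violating the D-axiom.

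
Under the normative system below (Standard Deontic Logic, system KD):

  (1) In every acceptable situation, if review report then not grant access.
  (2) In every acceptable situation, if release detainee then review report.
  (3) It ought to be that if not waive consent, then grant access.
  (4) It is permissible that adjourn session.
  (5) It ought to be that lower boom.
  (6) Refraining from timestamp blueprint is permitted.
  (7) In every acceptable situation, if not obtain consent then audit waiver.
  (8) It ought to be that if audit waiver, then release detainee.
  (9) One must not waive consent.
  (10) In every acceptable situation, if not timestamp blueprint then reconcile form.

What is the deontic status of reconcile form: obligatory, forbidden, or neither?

Premise 10 is O(¬timestamp_blueprint → reconcile_form), but O(¬timestamp_blueprint) is not derivable from the premises (the permission P(¬timestamp_blueprint) asserts only ¬O(timestamp_blueprint), not O(¬timestamp_blueprint)), so it does not yield O(reconcile_form).
No premise or chain of K-axiom applications forces O(reconcile_form), and none forces O(¬reconcile_form). So reconcile_form is neither obligatory nor forbidden under these norms.

Neither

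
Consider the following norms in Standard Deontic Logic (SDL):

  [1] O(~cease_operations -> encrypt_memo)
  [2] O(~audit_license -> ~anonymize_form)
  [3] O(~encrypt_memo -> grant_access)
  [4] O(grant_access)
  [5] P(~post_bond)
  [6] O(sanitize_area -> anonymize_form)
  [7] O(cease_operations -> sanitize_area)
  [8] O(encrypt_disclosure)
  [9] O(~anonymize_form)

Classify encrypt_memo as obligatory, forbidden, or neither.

Premise 9 states O(~anonymize_form) outright.
Premise 6 is O(sanitize_area -> anonymize_form); contrapositively O(~anonymize_form -> ~sanitize_area). Since O(~anonymize_form) holds, K gives O(~sanitize_area).
Premise 7 is O(cease_operations -> sanitize_area); contrapositively O(~sanitize_area -> ~cease_operations). Since O(~sanitize_area) holds, K gives O(~cease_operations).
Applying K to premise 1 (O(~cease_operations -> encrypt_memo)) and O(~cease_operations) yields O(encrypt_memo).
Premises 2, 3, 4, 5, 8 do not contribute to this derivation.
Hence encrypt_memo is obligatory.

Obligatory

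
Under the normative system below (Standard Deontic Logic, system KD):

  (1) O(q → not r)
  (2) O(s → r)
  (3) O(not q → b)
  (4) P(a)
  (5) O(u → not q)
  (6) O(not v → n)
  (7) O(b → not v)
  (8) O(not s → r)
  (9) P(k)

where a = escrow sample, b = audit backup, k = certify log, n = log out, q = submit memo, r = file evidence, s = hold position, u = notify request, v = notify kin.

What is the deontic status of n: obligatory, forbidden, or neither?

Obligatory

By case analysis on s: premise 2 gives O(s → r) and premise 8 gives O(not s → r), so O(r) either way.
Premise 1 is O(q → not r); contrapositively O(r → not q). Since O(r) holds, K gives O(not q).
Premise 3 is O(not q → b); since O(not q), deontic closure gives O(b).
With premise 7, O(b → not v), the K-axiom yields O(not v).
From O(not v) and premise 6, O(not v → n), we obtain O(n).
Premises 4, 5, 9 do not contribute to this derivation.
Hence n is obligatory.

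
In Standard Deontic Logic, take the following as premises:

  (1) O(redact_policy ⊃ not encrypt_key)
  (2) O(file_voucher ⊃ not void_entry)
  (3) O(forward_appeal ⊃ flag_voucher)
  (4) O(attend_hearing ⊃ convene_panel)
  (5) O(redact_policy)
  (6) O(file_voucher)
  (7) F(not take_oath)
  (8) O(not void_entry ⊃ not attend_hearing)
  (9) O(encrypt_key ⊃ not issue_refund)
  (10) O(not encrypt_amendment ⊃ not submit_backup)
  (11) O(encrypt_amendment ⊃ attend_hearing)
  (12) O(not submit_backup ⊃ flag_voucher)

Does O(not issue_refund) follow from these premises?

No

Premise 9 is O(encrypt_key ⊃ not issue_refund), but O(encrypt_key) is not derivable from the premises, so it does not yield O(not issue_refund).
No other premise forces O(not issue_refund). An ideal world satisfying every premise can still have not issue_refund false, so O(not issue_refund) is not derivable.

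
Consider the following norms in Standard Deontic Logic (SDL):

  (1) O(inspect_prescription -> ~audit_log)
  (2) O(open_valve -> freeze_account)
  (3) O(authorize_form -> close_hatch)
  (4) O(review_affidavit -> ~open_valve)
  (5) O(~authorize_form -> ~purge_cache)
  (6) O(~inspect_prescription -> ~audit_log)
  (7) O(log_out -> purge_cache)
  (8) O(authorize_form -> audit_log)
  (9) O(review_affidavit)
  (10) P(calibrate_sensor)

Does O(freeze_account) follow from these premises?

Premise 2 is O(open_valve -> freeze_account), but O(open_valve) is not derivable from the premises, so it does not yield O(freeze_account).
No other premise forces O(freeze_account). An ideal world satisfying every premise can still have freeze_account false, so O(freeze_account) is not derivable.

No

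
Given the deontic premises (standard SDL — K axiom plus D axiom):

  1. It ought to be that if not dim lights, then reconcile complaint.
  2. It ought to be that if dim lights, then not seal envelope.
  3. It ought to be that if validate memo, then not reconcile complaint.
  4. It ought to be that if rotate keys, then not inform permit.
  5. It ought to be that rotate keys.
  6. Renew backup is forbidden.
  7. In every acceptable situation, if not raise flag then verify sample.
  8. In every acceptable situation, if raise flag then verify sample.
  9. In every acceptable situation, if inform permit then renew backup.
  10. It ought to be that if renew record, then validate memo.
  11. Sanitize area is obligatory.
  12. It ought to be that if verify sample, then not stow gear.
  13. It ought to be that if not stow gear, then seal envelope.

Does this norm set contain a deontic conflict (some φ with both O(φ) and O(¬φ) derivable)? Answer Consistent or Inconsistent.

Consistent

Premise 9 is O(inform_permit → renew_backup), but O(inform_permit) is not derivable from the premises, so it does not yield O(renew_backup).
So O(renew_backup) is not derivable, and the apparent clash with O(¬renew_backup) does not arise.
A world satisfying every obligation exists (e.g. dim_lights=false, inform_permit=false, raise_flag=false, reconcile_complaint=true, renew_backup=false, renew_record=false, rotate_keys=true, sanitize_area=true, seal_envelope=true, stow_gear=false, validate_memo=false, verify_sample=true); no atom is both obligatory and forbidden, so the set is consistent.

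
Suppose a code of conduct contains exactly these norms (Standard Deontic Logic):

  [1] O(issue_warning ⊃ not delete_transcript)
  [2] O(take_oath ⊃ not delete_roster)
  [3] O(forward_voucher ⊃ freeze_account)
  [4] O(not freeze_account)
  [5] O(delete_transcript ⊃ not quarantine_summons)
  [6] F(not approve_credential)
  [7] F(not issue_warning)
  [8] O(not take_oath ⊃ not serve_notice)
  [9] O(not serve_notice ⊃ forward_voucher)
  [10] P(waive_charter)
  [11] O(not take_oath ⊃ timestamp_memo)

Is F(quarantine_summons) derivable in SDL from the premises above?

Premise 5 is O(delete_transcript ⊃ not quarantine_summons), but O(delete_transcript) is not derivable from the premises, so it does not yield O(not quarantine_summons).
No other premise forces O(not quarantine_summons). An ideal world satisfying every premise can still have quarantine_summons true, so F(quarantine_summons) is not derivable.

No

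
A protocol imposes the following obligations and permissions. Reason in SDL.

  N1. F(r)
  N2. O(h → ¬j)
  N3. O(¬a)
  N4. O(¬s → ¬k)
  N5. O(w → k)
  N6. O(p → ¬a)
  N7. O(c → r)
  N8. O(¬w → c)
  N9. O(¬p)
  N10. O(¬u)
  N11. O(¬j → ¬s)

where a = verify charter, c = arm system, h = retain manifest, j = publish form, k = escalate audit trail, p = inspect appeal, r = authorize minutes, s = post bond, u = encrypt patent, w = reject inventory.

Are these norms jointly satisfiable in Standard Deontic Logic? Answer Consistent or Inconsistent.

Premise 6 is O(p → ¬a); even if O(¬a) held, inferring O(p) would be affirming the consequent — invalid.
So O(p) is not derivable, and the apparent clash with O(¬p) does not arise.
A world satisfying every obligation exists (e.g. a=false, c=false, h=false, j=true, k=true, p=false, r=false, s=true, u=false, w=true); no atom is both obligatory and forbidden, so the set is consistent.

Consistent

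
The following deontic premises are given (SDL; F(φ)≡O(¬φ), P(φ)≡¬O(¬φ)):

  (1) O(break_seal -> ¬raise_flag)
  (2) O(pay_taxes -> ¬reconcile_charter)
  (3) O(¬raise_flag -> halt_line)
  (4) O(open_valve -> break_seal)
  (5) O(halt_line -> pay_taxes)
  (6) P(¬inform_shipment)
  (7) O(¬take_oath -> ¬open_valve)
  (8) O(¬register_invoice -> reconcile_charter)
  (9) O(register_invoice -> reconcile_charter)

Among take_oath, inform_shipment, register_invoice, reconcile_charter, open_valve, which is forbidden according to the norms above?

By case analysis on register_invoice: premise 9 gives O(register_invoice -> reconcile_charter) and premise 8 gives O(¬register_invoice -> reconcile_charter), so O(reconcile_charter) either way.
Premise 2, O(pay_taxes -> ¬reconcile_charter), contraposes to O(reconcile_charter -> ¬pay_taxes); with O(reconcile_charter) we get O(¬pay_taxes).
The contrapositive of premise 5 (O(halt_line -> pay_taxes)) is O(¬pay_taxes -> ¬halt_line), and O(¬pay_taxes) is already established, so O(¬halt_line).
Premise 3 is O(¬raise_flag -> halt_line); contrapositively O(¬halt_line -> raise_flag). Since O(¬halt_line) holds, K gives O(raise_flag).
Premise 1 is O(break_seal -> ¬raise_flag); contrapositively O(raise_flag -> ¬break_seal). Since O(raise_flag) holds, K gives O(¬break_seal).
The contrapositive of premise 4 (O(open_valve -> break_seal)) is O(¬break_seal -> ¬open_valve), and O(¬break_seal) is already established, so O(¬open_valve).
So O(¬open_valve) holds, i.e. open_valve is forbidden. None of the other listed options is forbidden under the premises.

open_valve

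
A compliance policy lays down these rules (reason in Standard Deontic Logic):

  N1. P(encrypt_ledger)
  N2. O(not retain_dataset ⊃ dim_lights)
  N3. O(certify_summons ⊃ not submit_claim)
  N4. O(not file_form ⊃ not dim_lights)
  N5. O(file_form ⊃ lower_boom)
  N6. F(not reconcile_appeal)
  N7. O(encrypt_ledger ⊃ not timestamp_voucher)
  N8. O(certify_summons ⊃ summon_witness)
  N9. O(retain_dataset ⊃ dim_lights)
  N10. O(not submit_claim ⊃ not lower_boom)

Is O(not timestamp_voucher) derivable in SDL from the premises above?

Premise 7 is O(encrypt_ledger ⊃ not timestamp_voucher), but O(encrypt_ledger) is not derivable from the premises (the permission P(encrypt_ledger) asserts only not O(not encrypt_ledger), not O(encrypt_ledger)), so it does not yield O(not timestamp_voucher).
No other premise forces O(not timestamp_voucher). An ideal world satisfying every premise can still have not timestamp_voucher false, so O(not timestamp_voucher) is not derivable.

No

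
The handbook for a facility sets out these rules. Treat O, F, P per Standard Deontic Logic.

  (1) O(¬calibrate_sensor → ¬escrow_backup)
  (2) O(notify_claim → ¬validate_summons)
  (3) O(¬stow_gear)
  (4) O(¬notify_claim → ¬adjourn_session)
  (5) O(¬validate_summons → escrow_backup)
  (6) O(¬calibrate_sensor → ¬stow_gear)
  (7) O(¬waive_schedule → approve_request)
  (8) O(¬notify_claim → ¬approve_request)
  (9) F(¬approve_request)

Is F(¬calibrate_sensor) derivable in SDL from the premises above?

Yes

Premise 9 is F(¬approve_request), i.e. O(approve_request).
The contrapositive of premise 8 (O(¬notify_claim → ¬approve_request)) is O(approve_request → notify_claim), and O(approve_request) is already established, so O(notify_claim).
Applying K to premise 2 (O(notify_claim → ¬validate_summons)) and O(notify_claim) yields O(¬validate_summons).
Applying K to premise 5 (O(¬validate_summons → escrow_backup)) and O(¬validate_summons) yields O(escrow_backup).
Premise 1 is O(¬calibrate_sensor → ¬escrow_backup); contrapositively O(escrow_backup → calibrate_sensor). Since O(escrow_backup) holds, K gives O(calibrate_sensor).
Premises 3, 4, 6, 7 do not contribute to this derivation.
So O(calibrate_sensor) holds, i.e. F(¬calibrate_sensor). The claim follows.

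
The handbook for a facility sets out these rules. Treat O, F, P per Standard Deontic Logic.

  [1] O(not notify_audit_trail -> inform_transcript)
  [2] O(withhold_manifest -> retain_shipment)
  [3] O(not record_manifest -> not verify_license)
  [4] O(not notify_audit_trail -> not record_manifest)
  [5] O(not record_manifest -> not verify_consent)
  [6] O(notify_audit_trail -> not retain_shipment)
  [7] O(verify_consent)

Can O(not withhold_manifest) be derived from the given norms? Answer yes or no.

Yes

Premise 7 gives O(verify_consent).
Premise 5, O(not record_manifest -> not verify_consent), contraposes to O(verify_consent -> record_manifest); with O(verify_consent) we get O(record_manifest).
Premise 4 is O(not notify_audit_trail -> not record_manifest); contrapositively O(record_manifest -> notify_audit_trail). Since O(record_manifest) holds, K gives O(notify_audit_trail).
Premise 6 is O(notify_audit_trail -> not retain_shipment); since O(notify_audit_trail), deontic closure gives O(not retain_shipment).
Premise 2 is O(withhold_manifest -> retain_shipment); contrapositively O(not retain_shipment -> not withhold_manifest). Since O(not retain_shipment) holds, K gives O(not withhold_manifest).
Premises 1, 3 do not contribute to this derivation.
So O(not withhold_manifest) follows.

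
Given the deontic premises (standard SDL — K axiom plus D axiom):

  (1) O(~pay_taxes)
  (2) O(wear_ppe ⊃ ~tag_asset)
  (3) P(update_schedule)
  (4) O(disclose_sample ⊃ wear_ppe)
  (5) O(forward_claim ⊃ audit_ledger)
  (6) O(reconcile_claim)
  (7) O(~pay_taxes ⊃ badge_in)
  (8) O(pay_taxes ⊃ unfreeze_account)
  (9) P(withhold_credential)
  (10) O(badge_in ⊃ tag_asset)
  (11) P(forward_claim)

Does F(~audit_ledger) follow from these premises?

Premise 5 is O(forward_claim ⊃ audit_ledger), but O(forward_claim) is not derivable from the premises (the permission P(forward_claim) asserts only ~O(~forward_claim), not O(forward_claim)), so it does not yield O(audit_ledger).
No other premise forces O(audit_ledger). An ideal world satisfying every premise can still have ~audit_ledger true, so F(~audit_ledger) is not derivable.

No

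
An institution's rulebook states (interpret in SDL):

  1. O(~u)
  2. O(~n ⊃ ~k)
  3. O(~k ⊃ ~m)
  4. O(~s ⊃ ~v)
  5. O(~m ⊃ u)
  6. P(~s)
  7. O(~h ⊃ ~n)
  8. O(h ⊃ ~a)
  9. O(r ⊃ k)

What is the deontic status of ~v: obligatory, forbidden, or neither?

Premise 4 is O(~s ⊃ ~v), but O(~s) is not derivable from the premises (the permission P(~s) asserts only ~O(s), not O(~s)), so it does not yield O(~v).
No premise or chain of K-axiom applications forces O(~v), and none forces O(v). So ~v is neither obligatory nor forbidden under these norms.

Neither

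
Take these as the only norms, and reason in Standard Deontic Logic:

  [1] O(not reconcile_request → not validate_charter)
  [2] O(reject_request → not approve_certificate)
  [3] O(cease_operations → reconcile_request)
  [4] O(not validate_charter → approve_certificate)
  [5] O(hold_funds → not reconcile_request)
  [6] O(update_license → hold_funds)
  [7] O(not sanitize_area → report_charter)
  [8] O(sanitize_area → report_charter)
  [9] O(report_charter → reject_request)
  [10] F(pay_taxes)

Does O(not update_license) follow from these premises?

Premises 7 and 8 cover both cases: O(not sanitize_area → report_charter) and O(sanitize_area → report_charter). Since not sanitize_area ∨ sanitize_area is a tautology, O(report_charter) follows.
Premise 9 is O(report_charter → reject_request); since O(report_charter), deontic closure gives O(reject_request).
Premise 2 is O(reject_request → not approve_certificate); since O(reject_request), deontic closure gives O(not approve_certificate).
The contrapositive of premise 4 (O(not validate_charter → approve_certificate)) is O(not approve_certificate → validate_charter), and O(not approve_certificate) is already established, so O(validate_charter).
The contrapositive of premise 1 (O(not reconcile_request → not validate_charter)) is O(validate_charter → reconcile_request), and O(validate_charter) is already established, so O(reconcile_request).
Premise 5 is O(hold_funds → not reconcile_request); contrapositively O(reconcile_request → not hold_funds). Since O(reconcile_request) holds, K gives O(not hold_funds).
The contrapositive of premise 6 (O(update_license → hold_funds)) is O(not hold_funds → not update_license), and O(not hold_funds) is already established, so O(not update_license).
Premises 3, 10 do not contribute to this derivation.
So O(not update_license) follows.

Yes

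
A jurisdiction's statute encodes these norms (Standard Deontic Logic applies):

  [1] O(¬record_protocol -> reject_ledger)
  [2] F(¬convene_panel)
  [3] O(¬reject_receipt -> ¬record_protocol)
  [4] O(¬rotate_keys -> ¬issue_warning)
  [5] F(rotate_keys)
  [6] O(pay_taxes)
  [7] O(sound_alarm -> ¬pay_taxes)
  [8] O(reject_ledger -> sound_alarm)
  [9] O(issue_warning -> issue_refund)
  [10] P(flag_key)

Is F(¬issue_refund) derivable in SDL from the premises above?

No

Premise 9 is O(issue_warning -> issue_refund), but O(issue_warning) is not derivable from the premises, so it does not yield O(issue_refund).
No other premise forces O(issue_refund). An ideal world satisfying every premise can still have ¬issue_refund true, so F(¬issue_refund) is not derivable.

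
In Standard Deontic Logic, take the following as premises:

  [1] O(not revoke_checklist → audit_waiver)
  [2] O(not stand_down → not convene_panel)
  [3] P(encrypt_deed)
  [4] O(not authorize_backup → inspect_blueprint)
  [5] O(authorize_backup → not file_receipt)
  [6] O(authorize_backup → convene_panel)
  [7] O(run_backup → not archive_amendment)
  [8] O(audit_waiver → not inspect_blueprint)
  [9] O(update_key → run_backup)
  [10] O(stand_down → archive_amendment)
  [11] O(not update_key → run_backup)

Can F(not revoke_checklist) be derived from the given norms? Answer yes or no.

Premises 9 and 11 are O(update_key → run_backup) and O(not update_key → run_backup); every ideal world satisfies update_key or not update_key, so in either case run_backup holds — hence O(run_backup).
With premise 7, O(run_backup → not archive_amendment), the K-axiom yields O(not archive_amendment).
Premise 10 is O(stand_down → archive_amendment); contrapositively O(not archive_amendment → not stand_down). Since O(not archive_amendment) holds, K gives O(not stand_down).
Applying K to premise 2 (O(not stand_down → not convene_panel)) and O(not stand_down) yields O(not convene_panel).
Premise 6 is O(authorize_backup → convene_panel); contrapositively O(not convene_panel → not authorize_backup). Since O(not convene_panel) holds, K gives O(not authorize_backup).
Applying K to premise 4 (O(not authorize_backup → inspect_blueprint)) and O(not authorize_backup) yields O(inspect_blueprint).
Premise 8 is O(audit_waiver → not inspect_blueprint); contrapositively O(inspect_blueprint → not audit_waiver). Since O(inspect_blueprint) holds, K gives O(not audit_waiver).
Premise 1, O(not revoke_checklist → audit_waiver), contraposes to O(not audit_waiver → revoke_checklist); with O(not audit_waiver) we get O(revoke_checklist).
Premises 3, 5 do not contribute to this derivation.
So O(revoke_checklist) holds, i.e. F(not revoke_checklist). The claim follows.

Yes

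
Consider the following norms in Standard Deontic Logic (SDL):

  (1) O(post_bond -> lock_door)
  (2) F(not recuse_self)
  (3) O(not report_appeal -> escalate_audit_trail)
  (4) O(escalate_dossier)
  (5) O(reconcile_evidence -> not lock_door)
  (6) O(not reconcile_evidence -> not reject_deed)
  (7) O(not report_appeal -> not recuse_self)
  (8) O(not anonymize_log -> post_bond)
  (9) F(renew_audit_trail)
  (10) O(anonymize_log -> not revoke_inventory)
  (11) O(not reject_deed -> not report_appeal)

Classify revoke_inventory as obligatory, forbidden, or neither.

Forbidden

F(not recuse_self) at premise 2 means O(recuse_self).
Premise 7 is O(not report_appeal -> not recuse_self); contrapositively O(recuse_self -> report_appeal). Since O(recuse_self) holds, K gives O(report_appeal).
Premise 11 is O(not reject_deed -> not report_appeal); contrapositively O(report_appeal -> reject_deed). Since O(report_appeal) holds, K gives O(reject_deed).
Premise 6 is O(not reconcile_evidence -> not reject_deed); contrapositively O(reject_deed -> reconcile_evidence). Since O(reject_deed) holds, K gives O(reconcile_evidence).
Premise 5 is O(reconcile_evidence -> not lock_door); since O(reconcile_evidence), deontic closure gives O(not lock_door).
Premise 1, O(post_bond -> lock_door), contraposes to O(not lock_door -> not post_bond); with O(not lock_door) we get O(not post_bond).
The contrapositive of premise 8 (O(not anonymize_log -> post_bond)) is O(not post_bond -> anonymize_log), and O(not post_bond) is already established, so O(anonymize_log).
From O(anonymize_log) and premise 10, O(anonymize_log -> not revoke_inventory), we obtain O(not revoke_inventory).
Premises 3, 4, 9 do not contribute to this derivation.
Thus O(not revoke_inventory), which is F(revoke_inventory): revoke_inventory is forbidden.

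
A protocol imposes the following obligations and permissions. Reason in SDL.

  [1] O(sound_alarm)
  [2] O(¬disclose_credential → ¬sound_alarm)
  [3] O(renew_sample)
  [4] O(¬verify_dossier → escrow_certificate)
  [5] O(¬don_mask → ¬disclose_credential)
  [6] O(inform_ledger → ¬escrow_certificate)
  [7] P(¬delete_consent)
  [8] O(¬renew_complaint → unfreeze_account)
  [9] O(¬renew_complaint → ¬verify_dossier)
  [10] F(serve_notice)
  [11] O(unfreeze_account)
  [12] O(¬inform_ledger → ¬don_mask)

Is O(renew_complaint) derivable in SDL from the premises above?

Premise 1 gives O(sound_alarm).
Premise 2 is O(¬disclose_credential → ¬sound_alarm); contrapositively O(sound_alarm → disclose_credential). Since O(sound_alarm) holds, K gives O(disclose_credential).
The contrapositive of premise 5 (O(¬don_mask → ¬disclose_credential)) is O(disclose_credential → don_mask), and O(disclose_credential) is already established, so O(don_mask).
The contrapositive of premise 12 (O(¬inform_ledger → ¬don_mask)) is O(don_mask → inform_ledger), and O(don_mask) is already established, so O(inform_ledger).
With premise 6, O(inform_ledger → ¬escrow_certificate), the K-axiom yields O(¬escrow_certificate).
Premise 4 is O(¬verify_dossier → escrow_certificate); contrapositively O(¬escrow_certificate → verify_dossier). Since O(¬escrow_certificate) holds, K gives O(verify_dossier).
The contrapositive of premise 9 (O(¬renew_complaint → ¬verify_dossier)) is O(verify_dossier → renew_complaint), and O(verify_dossier) is already established, so O(renew_complaint).
Premises 3, 7, 8, 10, 11 do not contribute to this derivation.
So O(renew_complaint) follows.

Yes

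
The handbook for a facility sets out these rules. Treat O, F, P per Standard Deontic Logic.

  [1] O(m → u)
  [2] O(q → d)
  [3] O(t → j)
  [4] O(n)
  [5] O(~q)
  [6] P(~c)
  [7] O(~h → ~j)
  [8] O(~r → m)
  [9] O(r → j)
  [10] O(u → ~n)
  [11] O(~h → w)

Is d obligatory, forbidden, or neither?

Premise 2 is O(q → d), but O(q) is not derivable from the premises, so it does not yield O(d).
No premise or chain of K-axiom applications forces O(d), and none forces O(~d). So d is neither obligatory nor forbidden under these norms.

Neither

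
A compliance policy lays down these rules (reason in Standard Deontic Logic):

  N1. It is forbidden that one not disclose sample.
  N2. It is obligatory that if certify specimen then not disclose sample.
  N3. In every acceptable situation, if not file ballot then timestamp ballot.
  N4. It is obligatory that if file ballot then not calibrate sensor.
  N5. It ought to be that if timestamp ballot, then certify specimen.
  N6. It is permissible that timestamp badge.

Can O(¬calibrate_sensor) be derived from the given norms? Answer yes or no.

F(¬disclose_sample) at premise 1 means O(disclose_sample).
Premise 2, O(certify_specimen → ¬disclose_sample), contraposes to O(disclose_sample → ¬certify_specimen); with O(disclose_sample) we get O(¬certify_specimen).
Premise 5, O(timestamp_ballot → certify_specimen), contraposes to O(¬certify_specimen → ¬timestamp_ballot); with O(¬certify_specimen) we get O(¬timestamp_ballot).
Premise 3 is O(¬file_ballot → timestamp_ballot); contrapositively O(¬timestamp_ballot → file_ballot). Since O(¬timestamp_ballot) holds, K gives O(file_ballot).
Applying K to premise 4 (O(file_ballot → ¬calibrate_sensor)) and O(file_ballot) yields O(¬calibrate_sensor).
Premise 6 does not contribute to this derivation.
So O(¬calibrate_sensor) follows.

Yes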